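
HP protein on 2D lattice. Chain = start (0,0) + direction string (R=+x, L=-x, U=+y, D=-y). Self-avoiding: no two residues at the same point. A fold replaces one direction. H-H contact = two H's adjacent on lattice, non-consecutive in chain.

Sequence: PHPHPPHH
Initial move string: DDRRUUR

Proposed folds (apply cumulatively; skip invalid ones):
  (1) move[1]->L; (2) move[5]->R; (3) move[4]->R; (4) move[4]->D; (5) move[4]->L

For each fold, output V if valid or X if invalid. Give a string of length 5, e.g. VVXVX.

Answer: XVVVX

Derivation:
Initial: DDRRUUR -> [(0, 0), (0, -1), (0, -2), (1, -2), (2, -2), (2, -1), (2, 0), (3, 0)]
Fold 1: move[1]->L => DLRRUUR INVALID (collision), skipped
Fold 2: move[5]->R => DDRRURR VALID
Fold 3: move[4]->R => DDRRRRR VALID
Fold 4: move[4]->D => DDRRDRR VALID
Fold 5: move[4]->L => DDRRLRR INVALID (collision), skipped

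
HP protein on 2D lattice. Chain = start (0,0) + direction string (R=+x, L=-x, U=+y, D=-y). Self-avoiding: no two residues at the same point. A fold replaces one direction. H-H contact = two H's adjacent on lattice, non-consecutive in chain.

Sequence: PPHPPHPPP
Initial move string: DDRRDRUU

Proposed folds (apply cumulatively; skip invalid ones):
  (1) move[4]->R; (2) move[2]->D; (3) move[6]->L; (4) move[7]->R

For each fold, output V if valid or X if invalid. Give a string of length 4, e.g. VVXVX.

Answer: VVXV

Derivation:
Initial: DDRRDRUU -> [(0, 0), (0, -1), (0, -2), (1, -2), (2, -2), (2, -3), (3, -3), (3, -2), (3, -1)]
Fold 1: move[4]->R => DDRRRRUU VALID
Fold 2: move[2]->D => DDDRRRUU VALID
Fold 3: move[6]->L => DDDRRRLU INVALID (collision), skipped
Fold 4: move[7]->R => DDDRRRUR VALID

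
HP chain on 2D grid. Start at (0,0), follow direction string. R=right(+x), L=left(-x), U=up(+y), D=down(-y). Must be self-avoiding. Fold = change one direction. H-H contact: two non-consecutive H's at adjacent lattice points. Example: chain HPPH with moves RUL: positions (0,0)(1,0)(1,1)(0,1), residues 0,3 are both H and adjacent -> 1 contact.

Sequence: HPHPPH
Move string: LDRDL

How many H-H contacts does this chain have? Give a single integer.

Positions: [(0, 0), (-1, 0), (-1, -1), (0, -1), (0, -2), (-1, -2)]
H-H contact: residue 2 @(-1,-1) - residue 5 @(-1, -2)

Answer: 1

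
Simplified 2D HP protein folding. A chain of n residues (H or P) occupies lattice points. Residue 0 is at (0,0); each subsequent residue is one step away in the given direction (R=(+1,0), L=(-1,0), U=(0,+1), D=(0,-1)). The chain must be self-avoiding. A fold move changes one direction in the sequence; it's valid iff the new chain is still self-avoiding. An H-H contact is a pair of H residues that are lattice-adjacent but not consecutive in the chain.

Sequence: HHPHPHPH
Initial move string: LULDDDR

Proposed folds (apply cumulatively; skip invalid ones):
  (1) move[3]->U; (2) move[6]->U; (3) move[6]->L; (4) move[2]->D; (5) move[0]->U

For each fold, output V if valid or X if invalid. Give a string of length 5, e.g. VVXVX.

Answer: XXVXV

Derivation:
Initial: LULDDDR -> [(0, 0), (-1, 0), (-1, 1), (-2, 1), (-2, 0), (-2, -1), (-2, -2), (-1, -2)]
Fold 1: move[3]->U => LULUDDR INVALID (collision), skipped
Fold 2: move[6]->U => LULDDDU INVALID (collision), skipped
Fold 3: move[6]->L => LULDDDL VALID
Fold 4: move[2]->D => LUDDDDL INVALID (collision), skipped
Fold 5: move[0]->U => UULDDDL VALID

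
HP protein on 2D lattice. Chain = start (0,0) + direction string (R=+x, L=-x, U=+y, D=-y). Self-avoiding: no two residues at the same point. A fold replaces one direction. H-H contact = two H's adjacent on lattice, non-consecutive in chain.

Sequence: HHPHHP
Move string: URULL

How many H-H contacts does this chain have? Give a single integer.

Positions: [(0, 0), (0, 1), (1, 1), (1, 2), (0, 2), (-1, 2)]
H-H contact: residue 1 @(0,1) - residue 4 @(0, 2)

Answer: 1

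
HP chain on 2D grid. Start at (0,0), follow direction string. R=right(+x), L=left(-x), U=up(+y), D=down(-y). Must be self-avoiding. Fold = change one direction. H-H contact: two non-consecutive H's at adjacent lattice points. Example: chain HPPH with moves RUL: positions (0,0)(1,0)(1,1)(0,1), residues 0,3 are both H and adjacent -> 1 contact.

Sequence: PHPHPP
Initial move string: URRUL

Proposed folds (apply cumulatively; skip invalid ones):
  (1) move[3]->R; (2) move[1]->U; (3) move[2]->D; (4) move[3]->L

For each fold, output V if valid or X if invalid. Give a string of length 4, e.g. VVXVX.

Initial: URRUL -> [(0, 0), (0, 1), (1, 1), (2, 1), (2, 2), (1, 2)]
Fold 1: move[3]->R => URRRL INVALID (collision), skipped
Fold 2: move[1]->U => UURUL VALID
Fold 3: move[2]->D => UUDUL INVALID (collision), skipped
Fold 4: move[3]->L => UURLL INVALID (collision), skipped

Answer: XVXX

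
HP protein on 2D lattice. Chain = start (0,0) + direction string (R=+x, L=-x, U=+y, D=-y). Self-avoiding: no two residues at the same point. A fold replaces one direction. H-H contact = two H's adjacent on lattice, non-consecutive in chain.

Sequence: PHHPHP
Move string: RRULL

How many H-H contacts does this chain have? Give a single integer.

Answer: 1

Derivation:
Positions: [(0, 0), (1, 0), (2, 0), (2, 1), (1, 1), (0, 1)]
H-H contact: residue 1 @(1,0) - residue 4 @(1, 1)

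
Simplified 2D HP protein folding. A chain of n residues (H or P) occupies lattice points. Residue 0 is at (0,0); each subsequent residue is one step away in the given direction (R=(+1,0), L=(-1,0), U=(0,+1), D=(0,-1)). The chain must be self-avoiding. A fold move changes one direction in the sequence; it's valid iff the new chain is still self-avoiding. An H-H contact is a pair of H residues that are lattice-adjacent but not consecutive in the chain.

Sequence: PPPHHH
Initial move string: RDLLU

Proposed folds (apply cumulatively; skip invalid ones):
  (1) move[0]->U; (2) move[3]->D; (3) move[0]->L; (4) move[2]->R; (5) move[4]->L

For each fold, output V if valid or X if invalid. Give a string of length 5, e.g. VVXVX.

Answer: XXVXV

Derivation:
Initial: RDLLU -> [(0, 0), (1, 0), (1, -1), (0, -1), (-1, -1), (-1, 0)]
Fold 1: move[0]->U => UDLLU INVALID (collision), skipped
Fold 2: move[3]->D => RDLDU INVALID (collision), skipped
Fold 3: move[0]->L => LDLLU VALID
Fold 4: move[2]->R => LDRLU INVALID (collision), skipped
Fold 5: move[4]->L => LDLLL VALID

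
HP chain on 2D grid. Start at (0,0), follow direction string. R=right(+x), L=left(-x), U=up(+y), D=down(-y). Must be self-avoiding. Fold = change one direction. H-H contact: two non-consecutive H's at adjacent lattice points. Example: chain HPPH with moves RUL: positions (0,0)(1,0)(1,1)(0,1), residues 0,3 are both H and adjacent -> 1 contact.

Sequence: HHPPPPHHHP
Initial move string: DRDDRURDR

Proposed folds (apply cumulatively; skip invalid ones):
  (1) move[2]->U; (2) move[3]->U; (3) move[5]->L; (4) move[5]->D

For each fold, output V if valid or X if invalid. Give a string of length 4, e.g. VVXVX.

Answer: XXXV

Derivation:
Initial: DRDDRURDR -> [(0, 0), (0, -1), (1, -1), (1, -2), (1, -3), (2, -3), (2, -2), (3, -2), (3, -3), (4, -3)]
Fold 1: move[2]->U => DRUDRURDR INVALID (collision), skipped
Fold 2: move[3]->U => DRDURURDR INVALID (collision), skipped
Fold 3: move[5]->L => DRDDRLRDR INVALID (collision), skipped
Fold 4: move[5]->D => DRDDRDRDR VALID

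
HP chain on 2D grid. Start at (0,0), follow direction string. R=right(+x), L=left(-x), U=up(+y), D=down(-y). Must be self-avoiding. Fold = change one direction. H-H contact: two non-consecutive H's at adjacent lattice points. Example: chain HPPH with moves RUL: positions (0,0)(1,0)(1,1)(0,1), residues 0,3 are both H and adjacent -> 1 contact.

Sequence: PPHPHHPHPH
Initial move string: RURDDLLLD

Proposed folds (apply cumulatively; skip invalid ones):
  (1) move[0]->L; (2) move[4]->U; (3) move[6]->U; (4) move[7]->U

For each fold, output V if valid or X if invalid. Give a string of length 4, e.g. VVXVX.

Initial: RURDDLLLD -> [(0, 0), (1, 0), (1, 1), (2, 1), (2, 0), (2, -1), (1, -1), (0, -1), (-1, -1), (-1, -2)]
Fold 1: move[0]->L => LURDDLLLD INVALID (collision), skipped
Fold 2: move[4]->U => RURDULLLD INVALID (collision), skipped
Fold 3: move[6]->U => RURDDLULD INVALID (collision), skipped
Fold 4: move[7]->U => RURDDLLUD INVALID (collision), skipped

Answer: XXXX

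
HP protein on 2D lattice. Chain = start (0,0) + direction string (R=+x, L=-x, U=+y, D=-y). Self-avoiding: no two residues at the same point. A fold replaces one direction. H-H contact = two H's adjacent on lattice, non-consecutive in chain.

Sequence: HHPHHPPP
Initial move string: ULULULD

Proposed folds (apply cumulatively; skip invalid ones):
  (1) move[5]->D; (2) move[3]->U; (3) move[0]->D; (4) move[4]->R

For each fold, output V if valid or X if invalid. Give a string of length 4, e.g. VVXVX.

Answer: XVVX

Derivation:
Initial: ULULULD -> [(0, 0), (0, 1), (-1, 1), (-1, 2), (-2, 2), (-2, 3), (-3, 3), (-3, 2)]
Fold 1: move[5]->D => ULULUDD INVALID (collision), skipped
Fold 2: move[3]->U => ULUUULD VALID
Fold 3: move[0]->D => DLUUULD VALID
Fold 4: move[4]->R => DLUURLD INVALID (collision), skipped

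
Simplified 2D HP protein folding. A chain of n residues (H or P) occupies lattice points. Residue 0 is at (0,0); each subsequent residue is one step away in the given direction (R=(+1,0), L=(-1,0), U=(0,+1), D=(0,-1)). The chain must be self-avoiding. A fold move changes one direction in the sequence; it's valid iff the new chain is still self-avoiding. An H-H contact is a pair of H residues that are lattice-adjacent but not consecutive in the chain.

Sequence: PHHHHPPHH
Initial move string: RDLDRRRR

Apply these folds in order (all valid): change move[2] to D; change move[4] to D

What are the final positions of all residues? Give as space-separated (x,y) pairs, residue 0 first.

Answer: (0,0) (1,0) (1,-1) (1,-2) (1,-3) (1,-4) (2,-4) (3,-4) (4,-4)

Derivation:
Initial moves: RDLDRRRR
Fold: move[2]->D => RDDDRRRR (positions: [(0, 0), (1, 0), (1, -1), (1, -2), (1, -3), (2, -3), (3, -3), (4, -3), (5, -3)])
Fold: move[4]->D => RDDDDRRR (positions: [(0, 0), (1, 0), (1, -1), (1, -2), (1, -3), (1, -4), (2, -4), (3, -4), (4, -4)])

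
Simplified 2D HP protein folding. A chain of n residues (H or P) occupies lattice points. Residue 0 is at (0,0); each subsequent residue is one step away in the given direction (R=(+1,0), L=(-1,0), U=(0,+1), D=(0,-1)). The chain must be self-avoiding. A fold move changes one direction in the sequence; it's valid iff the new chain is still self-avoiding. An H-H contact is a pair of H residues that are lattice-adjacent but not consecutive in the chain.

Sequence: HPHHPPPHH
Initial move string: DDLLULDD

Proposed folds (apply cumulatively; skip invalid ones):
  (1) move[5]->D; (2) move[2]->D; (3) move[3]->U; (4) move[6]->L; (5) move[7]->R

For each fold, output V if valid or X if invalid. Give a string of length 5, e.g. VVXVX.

Answer: XVXVX

Derivation:
Initial: DDLLULDD -> [(0, 0), (0, -1), (0, -2), (-1, -2), (-2, -2), (-2, -1), (-3, -1), (-3, -2), (-3, -3)]
Fold 1: move[5]->D => DDLLUDDD INVALID (collision), skipped
Fold 2: move[2]->D => DDDLULDD VALID
Fold 3: move[3]->U => DDDUULDD INVALID (collision), skipped
Fold 4: move[6]->L => DDDLULLD VALID
Fold 5: move[7]->R => DDDLULLR INVALID (collision), skipped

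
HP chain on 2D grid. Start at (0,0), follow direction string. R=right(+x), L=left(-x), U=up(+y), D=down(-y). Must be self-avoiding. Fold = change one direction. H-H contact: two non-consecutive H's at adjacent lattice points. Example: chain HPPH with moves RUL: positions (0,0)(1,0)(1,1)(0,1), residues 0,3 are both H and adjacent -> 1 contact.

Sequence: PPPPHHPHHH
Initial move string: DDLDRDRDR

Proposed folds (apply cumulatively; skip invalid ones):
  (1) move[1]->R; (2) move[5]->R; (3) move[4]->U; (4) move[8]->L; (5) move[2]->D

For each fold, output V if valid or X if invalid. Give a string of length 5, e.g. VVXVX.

Answer: XVXVV

Derivation:
Initial: DDLDRDRDR -> [(0, 0), (0, -1), (0, -2), (-1, -2), (-1, -3), (0, -3), (0, -4), (1, -4), (1, -5), (2, -5)]
Fold 1: move[1]->R => DRLDRDRDR INVALID (collision), skipped
Fold 2: move[5]->R => DDLDRRRDR VALID
Fold 3: move[4]->U => DDLDURRDR INVALID (collision), skipped
Fold 4: move[8]->L => DDLDRRRDL VALID
Fold 5: move[2]->D => DDDDRRRDL VALID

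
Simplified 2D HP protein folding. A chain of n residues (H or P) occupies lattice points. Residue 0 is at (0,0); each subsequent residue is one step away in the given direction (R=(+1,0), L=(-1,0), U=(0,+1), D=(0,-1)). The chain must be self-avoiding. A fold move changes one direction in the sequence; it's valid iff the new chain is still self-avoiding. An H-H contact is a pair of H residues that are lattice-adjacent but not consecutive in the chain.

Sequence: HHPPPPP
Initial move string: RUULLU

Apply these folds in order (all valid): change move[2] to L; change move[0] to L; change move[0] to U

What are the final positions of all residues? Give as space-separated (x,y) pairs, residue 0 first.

Initial moves: RUULLU
Fold: move[2]->L => RULLLU (positions: [(0, 0), (1, 0), (1, 1), (0, 1), (-1, 1), (-2, 1), (-2, 2)])
Fold: move[0]->L => LULLLU (positions: [(0, 0), (-1, 0), (-1, 1), (-2, 1), (-3, 1), (-4, 1), (-4, 2)])
Fold: move[0]->U => UULLLU (positions: [(0, 0), (0, 1), (0, 2), (-1, 2), (-2, 2), (-3, 2), (-3, 3)])

Answer: (0,0) (0,1) (0,2) (-1,2) (-2,2) (-3,2) (-3,3)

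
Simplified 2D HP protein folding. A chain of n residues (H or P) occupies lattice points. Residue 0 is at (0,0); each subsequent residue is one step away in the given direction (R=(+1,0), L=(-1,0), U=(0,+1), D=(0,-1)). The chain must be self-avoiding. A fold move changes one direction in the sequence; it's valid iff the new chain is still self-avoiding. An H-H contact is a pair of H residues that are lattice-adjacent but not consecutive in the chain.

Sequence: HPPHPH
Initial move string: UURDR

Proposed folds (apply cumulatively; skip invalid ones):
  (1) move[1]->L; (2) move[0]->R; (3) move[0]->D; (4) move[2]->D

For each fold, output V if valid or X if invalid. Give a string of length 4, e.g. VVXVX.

Initial: UURDR -> [(0, 0), (0, 1), (0, 2), (1, 2), (1, 1), (2, 1)]
Fold 1: move[1]->L => ULRDR INVALID (collision), skipped
Fold 2: move[0]->R => RURDR VALID
Fold 3: move[0]->D => DURDR INVALID (collision), skipped
Fold 4: move[2]->D => RUDDR INVALID (collision), skipped

Answer: XVXX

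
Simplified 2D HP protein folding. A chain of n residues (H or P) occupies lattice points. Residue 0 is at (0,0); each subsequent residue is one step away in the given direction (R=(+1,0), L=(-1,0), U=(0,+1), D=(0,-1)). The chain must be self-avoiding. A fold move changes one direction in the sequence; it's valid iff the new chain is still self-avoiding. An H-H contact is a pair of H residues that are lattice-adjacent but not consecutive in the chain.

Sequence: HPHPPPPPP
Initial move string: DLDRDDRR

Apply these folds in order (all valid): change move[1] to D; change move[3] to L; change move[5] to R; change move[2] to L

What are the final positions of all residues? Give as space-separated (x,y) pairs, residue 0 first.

Answer: (0,0) (0,-1) (0,-2) (-1,-2) (-2,-2) (-2,-3) (-1,-3) (0,-3) (1,-3)

Derivation:
Initial moves: DLDRDDRR
Fold: move[1]->D => DDDRDDRR (positions: [(0, 0), (0, -1), (0, -2), (0, -3), (1, -3), (1, -4), (1, -5), (2, -5), (3, -5)])
Fold: move[3]->L => DDDLDDRR (positions: [(0, 0), (0, -1), (0, -2), (0, -3), (-1, -3), (-1, -4), (-1, -5), (0, -5), (1, -5)])
Fold: move[5]->R => DDDLDRRR (positions: [(0, 0), (0, -1), (0, -2), (0, -3), (-1, -3), (-1, -4), (0, -4), (1, -4), (2, -4)])
Fold: move[2]->L => DDLLDRRR (positions: [(0, 0), (0, -1), (0, -2), (-1, -2), (-2, -2), (-2, -3), (-1, -3), (0, -3), (1, -3)])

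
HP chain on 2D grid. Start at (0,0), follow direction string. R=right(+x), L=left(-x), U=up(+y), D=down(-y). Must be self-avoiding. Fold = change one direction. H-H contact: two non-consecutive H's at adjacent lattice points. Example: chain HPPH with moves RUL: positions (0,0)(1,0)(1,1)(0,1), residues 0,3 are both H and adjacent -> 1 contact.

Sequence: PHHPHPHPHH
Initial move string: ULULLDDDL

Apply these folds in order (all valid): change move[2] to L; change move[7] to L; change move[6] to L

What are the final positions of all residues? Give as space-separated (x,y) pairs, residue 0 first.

Answer: (0,0) (0,1) (-1,1) (-2,1) (-3,1) (-4,1) (-4,0) (-5,0) (-6,0) (-7,0)

Derivation:
Initial moves: ULULLDDDL
Fold: move[2]->L => ULLLLDDDL (positions: [(0, 0), (0, 1), (-1, 1), (-2, 1), (-3, 1), (-4, 1), (-4, 0), (-4, -1), (-4, -2), (-5, -2)])
Fold: move[7]->L => ULLLLDDLL (positions: [(0, 0), (0, 1), (-1, 1), (-2, 1), (-3, 1), (-4, 1), (-4, 0), (-4, -1), (-5, -1), (-6, -1)])
Fold: move[6]->L => ULLLLDLLL (positions: [(0, 0), (0, 1), (-1, 1), (-2, 1), (-3, 1), (-4, 1), (-4, 0), (-5, 0), (-6, 0), (-7, 0)])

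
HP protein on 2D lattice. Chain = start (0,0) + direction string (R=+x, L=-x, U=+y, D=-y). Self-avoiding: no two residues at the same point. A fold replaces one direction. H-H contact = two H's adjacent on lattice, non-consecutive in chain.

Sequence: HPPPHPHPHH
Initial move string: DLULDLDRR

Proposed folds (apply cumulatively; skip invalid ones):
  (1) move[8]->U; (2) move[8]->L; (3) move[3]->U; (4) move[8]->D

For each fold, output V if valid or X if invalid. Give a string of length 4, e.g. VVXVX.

Answer: XXXV

Derivation:
Initial: DLULDLDRR -> [(0, 0), (0, -1), (-1, -1), (-1, 0), (-2, 0), (-2, -1), (-3, -1), (-3, -2), (-2, -2), (-1, -2)]
Fold 1: move[8]->U => DLULDLDRU INVALID (collision), skipped
Fold 2: move[8]->L => DLULDLDRL INVALID (collision), skipped
Fold 3: move[3]->U => DLUUDLDRR INVALID (collision), skipped
Fold 4: move[8]->D => DLULDLDRD VALID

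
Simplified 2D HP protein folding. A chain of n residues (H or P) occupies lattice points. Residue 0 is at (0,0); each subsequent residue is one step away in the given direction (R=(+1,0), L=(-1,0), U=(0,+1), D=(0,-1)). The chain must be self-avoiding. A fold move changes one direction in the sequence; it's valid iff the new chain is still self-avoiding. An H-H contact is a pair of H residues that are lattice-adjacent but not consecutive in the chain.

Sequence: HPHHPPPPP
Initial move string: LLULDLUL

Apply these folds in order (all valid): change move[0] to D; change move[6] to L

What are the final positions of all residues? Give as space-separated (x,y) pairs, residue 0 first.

Initial moves: LLULDLUL
Fold: move[0]->D => DLULDLUL (positions: [(0, 0), (0, -1), (-1, -1), (-1, 0), (-2, 0), (-2, -1), (-3, -1), (-3, 0), (-4, 0)])
Fold: move[6]->L => DLULDLLL (positions: [(0, 0), (0, -1), (-1, -1), (-1, 0), (-2, 0), (-2, -1), (-3, -1), (-4, -1), (-5, -1)])

Answer: (0,0) (0,-1) (-1,-1) (-1,0) (-2,0) (-2,-1) (-3,-1) (-4,-1) (-5,-1)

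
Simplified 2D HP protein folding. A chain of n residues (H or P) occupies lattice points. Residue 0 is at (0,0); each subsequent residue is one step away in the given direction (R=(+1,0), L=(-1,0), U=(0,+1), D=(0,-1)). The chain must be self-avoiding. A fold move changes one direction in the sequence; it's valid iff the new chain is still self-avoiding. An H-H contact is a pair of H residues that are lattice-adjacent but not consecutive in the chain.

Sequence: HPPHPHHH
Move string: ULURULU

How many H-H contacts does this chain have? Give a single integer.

Positions: [(0, 0), (0, 1), (-1, 1), (-1, 2), (0, 2), (0, 3), (-1, 3), (-1, 4)]
H-H contact: residue 3 @(-1,2) - residue 6 @(-1, 3)

Answer: 1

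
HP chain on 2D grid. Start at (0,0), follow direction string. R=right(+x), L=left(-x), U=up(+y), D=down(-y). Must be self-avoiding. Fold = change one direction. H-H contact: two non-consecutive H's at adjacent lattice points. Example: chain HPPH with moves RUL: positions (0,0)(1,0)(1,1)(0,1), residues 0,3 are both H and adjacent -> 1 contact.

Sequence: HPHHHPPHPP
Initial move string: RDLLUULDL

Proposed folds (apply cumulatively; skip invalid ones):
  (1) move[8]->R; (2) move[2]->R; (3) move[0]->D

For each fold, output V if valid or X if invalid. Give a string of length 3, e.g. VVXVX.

Answer: XXV

Derivation:
Initial: RDLLUULDL -> [(0, 0), (1, 0), (1, -1), (0, -1), (-1, -1), (-1, 0), (-1, 1), (-2, 1), (-2, 0), (-3, 0)]
Fold 1: move[8]->R => RDLLUULDR INVALID (collision), skipped
Fold 2: move[2]->R => RDRLUULDL INVALID (collision), skipped
Fold 3: move[0]->D => DDLLUULDL VALID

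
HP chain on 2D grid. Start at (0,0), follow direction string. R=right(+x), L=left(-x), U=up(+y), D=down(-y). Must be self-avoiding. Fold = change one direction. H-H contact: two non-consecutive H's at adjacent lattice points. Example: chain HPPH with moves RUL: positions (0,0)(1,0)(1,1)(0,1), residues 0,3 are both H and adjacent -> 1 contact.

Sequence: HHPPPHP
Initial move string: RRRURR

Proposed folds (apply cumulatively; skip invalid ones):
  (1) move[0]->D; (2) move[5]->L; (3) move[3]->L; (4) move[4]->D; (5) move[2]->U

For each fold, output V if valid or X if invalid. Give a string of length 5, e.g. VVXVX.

Answer: VXXXV

Derivation:
Initial: RRRURR -> [(0, 0), (1, 0), (2, 0), (3, 0), (3, 1), (4, 1), (5, 1)]
Fold 1: move[0]->D => DRRURR VALID
Fold 2: move[5]->L => DRRURL INVALID (collision), skipped
Fold 3: move[3]->L => DRRLRR INVALID (collision), skipped
Fold 4: move[4]->D => DRRUDR INVALID (collision), skipped
Fold 5: move[2]->U => DRUURR VALID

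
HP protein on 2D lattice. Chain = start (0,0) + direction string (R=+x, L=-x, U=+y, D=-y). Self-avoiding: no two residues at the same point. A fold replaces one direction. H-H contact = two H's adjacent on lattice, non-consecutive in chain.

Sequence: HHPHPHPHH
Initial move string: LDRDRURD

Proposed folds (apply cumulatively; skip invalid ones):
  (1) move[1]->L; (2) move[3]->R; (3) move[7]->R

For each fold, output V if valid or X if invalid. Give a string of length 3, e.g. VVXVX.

Answer: XVV

Derivation:
Initial: LDRDRURD -> [(0, 0), (-1, 0), (-1, -1), (0, -1), (0, -2), (1, -2), (1, -1), (2, -1), (2, -2)]
Fold 1: move[1]->L => LLRDRURD INVALID (collision), skipped
Fold 2: move[3]->R => LDRRRURD VALID
Fold 3: move[7]->R => LDRRRURR VALID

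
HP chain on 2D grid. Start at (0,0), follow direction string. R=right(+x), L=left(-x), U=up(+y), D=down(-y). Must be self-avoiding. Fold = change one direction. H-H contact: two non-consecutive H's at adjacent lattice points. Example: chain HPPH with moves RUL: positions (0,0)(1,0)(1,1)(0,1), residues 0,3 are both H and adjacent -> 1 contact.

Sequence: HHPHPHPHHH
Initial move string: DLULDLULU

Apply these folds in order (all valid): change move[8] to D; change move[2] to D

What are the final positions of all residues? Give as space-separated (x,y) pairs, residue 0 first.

Initial moves: DLULDLULU
Fold: move[8]->D => DLULDLULD (positions: [(0, 0), (0, -1), (-1, -1), (-1, 0), (-2, 0), (-2, -1), (-3, -1), (-3, 0), (-4, 0), (-4, -1)])
Fold: move[2]->D => DLDLDLULD (positions: [(0, 0), (0, -1), (-1, -1), (-1, -2), (-2, -2), (-2, -3), (-3, -3), (-3, -2), (-4, -2), (-4, -3)])

Answer: (0,0) (0,-1) (-1,-1) (-1,-2) (-2,-2) (-2,-3) (-3,-3) (-3,-2) (-4,-2) (-4,-3)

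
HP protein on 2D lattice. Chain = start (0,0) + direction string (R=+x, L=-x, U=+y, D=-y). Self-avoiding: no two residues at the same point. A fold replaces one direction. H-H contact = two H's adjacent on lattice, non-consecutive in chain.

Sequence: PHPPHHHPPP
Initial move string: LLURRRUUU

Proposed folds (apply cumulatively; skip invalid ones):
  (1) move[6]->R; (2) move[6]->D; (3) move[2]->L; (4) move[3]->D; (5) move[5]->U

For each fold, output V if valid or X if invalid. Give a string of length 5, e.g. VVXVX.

Initial: LLURRRUUU -> [(0, 0), (-1, 0), (-2, 0), (-2, 1), (-1, 1), (0, 1), (1, 1), (1, 2), (1, 3), (1, 4)]
Fold 1: move[6]->R => LLURRRRUU VALID
Fold 2: move[6]->D => LLURRRDUU INVALID (collision), skipped
Fold 3: move[2]->L => LLLRRRRUU INVALID (collision), skipped
Fold 4: move[3]->D => LLUDRRRUU INVALID (collision), skipped
Fold 5: move[5]->U => LLURRURUU VALID

Answer: VXXXV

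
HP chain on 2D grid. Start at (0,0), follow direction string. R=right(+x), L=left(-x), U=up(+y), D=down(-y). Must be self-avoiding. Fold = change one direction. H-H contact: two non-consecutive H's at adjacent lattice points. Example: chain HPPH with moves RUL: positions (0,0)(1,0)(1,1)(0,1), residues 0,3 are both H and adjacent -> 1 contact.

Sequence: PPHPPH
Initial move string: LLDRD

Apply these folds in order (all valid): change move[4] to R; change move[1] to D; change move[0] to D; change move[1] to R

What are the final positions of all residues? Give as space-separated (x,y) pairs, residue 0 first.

Initial moves: LLDRD
Fold: move[4]->R => LLDRR (positions: [(0, 0), (-1, 0), (-2, 0), (-2, -1), (-1, -1), (0, -1)])
Fold: move[1]->D => LDDRR (positions: [(0, 0), (-1, 0), (-1, -1), (-1, -2), (0, -2), (1, -2)])
Fold: move[0]->D => DDDRR (positions: [(0, 0), (0, -1), (0, -2), (0, -3), (1, -3), (2, -3)])
Fold: move[1]->R => DRDRR (positions: [(0, 0), (0, -1), (1, -1), (1, -2), (2, -2), (3, -2)])

Answer: (0,0) (0,-1) (1,-1) (1,-2) (2,-2) (3,-2)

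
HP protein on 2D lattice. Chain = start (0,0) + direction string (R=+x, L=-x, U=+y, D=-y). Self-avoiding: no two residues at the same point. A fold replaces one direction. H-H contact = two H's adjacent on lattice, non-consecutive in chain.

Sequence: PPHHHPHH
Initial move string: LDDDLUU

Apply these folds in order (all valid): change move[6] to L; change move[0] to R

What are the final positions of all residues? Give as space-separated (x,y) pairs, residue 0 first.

Initial moves: LDDDLUU
Fold: move[6]->L => LDDDLUL (positions: [(0, 0), (-1, 0), (-1, -1), (-1, -2), (-1, -3), (-2, -3), (-2, -2), (-3, -2)])
Fold: move[0]->R => RDDDLUL (positions: [(0, 0), (1, 0), (1, -1), (1, -2), (1, -3), (0, -3), (0, -2), (-1, -2)])

Answer: (0,0) (1,0) (1,-1) (1,-2) (1,-3) (0,-3) (0,-2) (-1,-2)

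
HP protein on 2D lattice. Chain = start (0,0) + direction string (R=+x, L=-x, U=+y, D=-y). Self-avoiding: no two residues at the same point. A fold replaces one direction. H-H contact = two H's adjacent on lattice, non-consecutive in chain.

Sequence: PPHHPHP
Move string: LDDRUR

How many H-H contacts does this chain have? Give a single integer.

Positions: [(0, 0), (-1, 0), (-1, -1), (-1, -2), (0, -2), (0, -1), (1, -1)]
H-H contact: residue 2 @(-1,-1) - residue 5 @(0, -1)

Answer: 1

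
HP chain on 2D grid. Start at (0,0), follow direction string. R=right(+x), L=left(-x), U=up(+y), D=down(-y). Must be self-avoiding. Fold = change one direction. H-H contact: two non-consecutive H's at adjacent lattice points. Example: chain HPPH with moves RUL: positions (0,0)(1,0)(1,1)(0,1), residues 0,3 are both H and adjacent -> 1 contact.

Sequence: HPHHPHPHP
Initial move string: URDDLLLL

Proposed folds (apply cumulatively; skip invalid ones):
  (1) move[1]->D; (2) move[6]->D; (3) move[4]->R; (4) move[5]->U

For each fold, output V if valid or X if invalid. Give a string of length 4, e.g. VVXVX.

Answer: XVXX

Derivation:
Initial: URDDLLLL -> [(0, 0), (0, 1), (1, 1), (1, 0), (1, -1), (0, -1), (-1, -1), (-2, -1), (-3, -1)]
Fold 1: move[1]->D => UDDDLLLL INVALID (collision), skipped
Fold 2: move[6]->D => URDDLLDL VALID
Fold 3: move[4]->R => URDDRLDL INVALID (collision), skipped
Fold 4: move[5]->U => URDDLUDL INVALID (collision), skipped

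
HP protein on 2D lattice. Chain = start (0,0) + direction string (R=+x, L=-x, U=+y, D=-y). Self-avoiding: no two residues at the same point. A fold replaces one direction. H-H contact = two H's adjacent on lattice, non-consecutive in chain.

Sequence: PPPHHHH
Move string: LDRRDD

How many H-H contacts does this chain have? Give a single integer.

Answer: 0

Derivation:
Positions: [(0, 0), (-1, 0), (-1, -1), (0, -1), (1, -1), (1, -2), (1, -3)]
No H-H contacts found.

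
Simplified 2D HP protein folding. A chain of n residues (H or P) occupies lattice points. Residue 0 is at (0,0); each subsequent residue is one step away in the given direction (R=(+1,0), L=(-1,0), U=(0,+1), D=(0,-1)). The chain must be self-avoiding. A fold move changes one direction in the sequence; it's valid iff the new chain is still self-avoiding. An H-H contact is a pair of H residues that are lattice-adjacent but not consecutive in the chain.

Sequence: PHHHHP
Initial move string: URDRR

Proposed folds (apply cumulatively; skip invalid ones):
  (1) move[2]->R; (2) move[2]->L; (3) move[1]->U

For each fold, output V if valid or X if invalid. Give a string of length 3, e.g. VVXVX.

Initial: URDRR -> [(0, 0), (0, 1), (1, 1), (1, 0), (2, 0), (3, 0)]
Fold 1: move[2]->R => URRRR VALID
Fold 2: move[2]->L => URLRR INVALID (collision), skipped
Fold 3: move[1]->U => UURRR VALID

Answer: VXV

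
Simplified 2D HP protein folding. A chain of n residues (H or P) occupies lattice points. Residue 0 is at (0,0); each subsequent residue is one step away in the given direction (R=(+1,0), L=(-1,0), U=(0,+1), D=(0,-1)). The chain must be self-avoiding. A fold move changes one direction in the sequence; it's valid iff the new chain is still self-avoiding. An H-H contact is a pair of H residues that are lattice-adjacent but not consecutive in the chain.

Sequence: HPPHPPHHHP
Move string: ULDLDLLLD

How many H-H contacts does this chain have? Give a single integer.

Positions: [(0, 0), (0, 1), (-1, 1), (-1, 0), (-2, 0), (-2, -1), (-3, -1), (-4, -1), (-5, -1), (-5, -2)]
H-H contact: residue 0 @(0,0) - residue 3 @(-1, 0)

Answer: 1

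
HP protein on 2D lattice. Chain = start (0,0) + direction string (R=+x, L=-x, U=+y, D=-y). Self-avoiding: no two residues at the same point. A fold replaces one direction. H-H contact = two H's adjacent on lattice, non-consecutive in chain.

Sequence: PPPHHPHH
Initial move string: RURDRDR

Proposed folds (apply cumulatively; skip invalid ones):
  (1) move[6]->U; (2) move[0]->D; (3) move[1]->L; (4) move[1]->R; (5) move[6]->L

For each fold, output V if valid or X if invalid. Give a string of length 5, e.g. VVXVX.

Answer: XXXVV

Derivation:
Initial: RURDRDR -> [(0, 0), (1, 0), (1, 1), (2, 1), (2, 0), (3, 0), (3, -1), (4, -1)]
Fold 1: move[6]->U => RURDRDU INVALID (collision), skipped
Fold 2: move[0]->D => DURDRDR INVALID (collision), skipped
Fold 3: move[1]->L => RLRDRDR INVALID (collision), skipped
Fold 4: move[1]->R => RRRDRDR VALID
Fold 5: move[6]->L => RRRDRDL VALID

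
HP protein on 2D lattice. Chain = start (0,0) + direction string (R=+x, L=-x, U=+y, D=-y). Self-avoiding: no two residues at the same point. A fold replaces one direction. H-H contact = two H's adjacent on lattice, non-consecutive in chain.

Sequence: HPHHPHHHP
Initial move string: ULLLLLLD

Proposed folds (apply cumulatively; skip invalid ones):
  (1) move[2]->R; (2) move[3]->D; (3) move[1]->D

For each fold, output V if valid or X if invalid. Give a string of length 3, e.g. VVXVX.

Answer: XVX

Derivation:
Initial: ULLLLLLD -> [(0, 0), (0, 1), (-1, 1), (-2, 1), (-3, 1), (-4, 1), (-5, 1), (-6, 1), (-6, 0)]
Fold 1: move[2]->R => ULRLLLLD INVALID (collision), skipped
Fold 2: move[3]->D => ULLDLLLD VALID
Fold 3: move[1]->D => UDLDLLLD INVALID (collision), skipped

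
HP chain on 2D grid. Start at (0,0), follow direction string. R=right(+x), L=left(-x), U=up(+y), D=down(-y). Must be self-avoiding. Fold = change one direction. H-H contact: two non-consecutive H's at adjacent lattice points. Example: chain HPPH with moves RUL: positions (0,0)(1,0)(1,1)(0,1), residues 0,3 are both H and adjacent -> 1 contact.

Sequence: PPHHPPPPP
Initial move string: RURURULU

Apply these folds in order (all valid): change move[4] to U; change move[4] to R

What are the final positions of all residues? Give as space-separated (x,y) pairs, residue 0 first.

Initial moves: RURURULU
Fold: move[4]->U => RURUUULU (positions: [(0, 0), (1, 0), (1, 1), (2, 1), (2, 2), (2, 3), (2, 4), (1, 4), (1, 5)])
Fold: move[4]->R => RURURULU (positions: [(0, 0), (1, 0), (1, 1), (2, 1), (2, 2), (3, 2), (3, 3), (2, 3), (2, 4)])

Answer: (0,0) (1,0) (1,1) (2,1) (2,2) (3,2) (3,3) (2,3) (2,4)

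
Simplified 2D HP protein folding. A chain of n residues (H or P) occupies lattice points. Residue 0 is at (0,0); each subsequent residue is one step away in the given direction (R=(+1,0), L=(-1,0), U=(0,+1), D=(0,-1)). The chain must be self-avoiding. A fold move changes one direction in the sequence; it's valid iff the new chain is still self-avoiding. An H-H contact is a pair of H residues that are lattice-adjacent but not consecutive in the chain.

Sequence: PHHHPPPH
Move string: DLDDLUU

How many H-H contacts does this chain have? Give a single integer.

Positions: [(0, 0), (0, -1), (-1, -1), (-1, -2), (-1, -3), (-2, -3), (-2, -2), (-2, -1)]
H-H contact: residue 2 @(-1,-1) - residue 7 @(-2, -1)

Answer: 1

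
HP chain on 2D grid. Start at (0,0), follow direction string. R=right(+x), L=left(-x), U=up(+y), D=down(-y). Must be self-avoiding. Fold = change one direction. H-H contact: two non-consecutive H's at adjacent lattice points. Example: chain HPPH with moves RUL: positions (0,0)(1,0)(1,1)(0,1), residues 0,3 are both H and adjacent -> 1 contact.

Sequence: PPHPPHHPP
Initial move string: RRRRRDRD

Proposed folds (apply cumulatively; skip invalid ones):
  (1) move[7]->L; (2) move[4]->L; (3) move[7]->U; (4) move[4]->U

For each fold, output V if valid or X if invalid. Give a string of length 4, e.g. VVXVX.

Initial: RRRRRDRD -> [(0, 0), (1, 0), (2, 0), (3, 0), (4, 0), (5, 0), (5, -1), (6, -1), (6, -2)]
Fold 1: move[7]->L => RRRRRDRL INVALID (collision), skipped
Fold 2: move[4]->L => RRRRLDRD INVALID (collision), skipped
Fold 3: move[7]->U => RRRRRDRU VALID
Fold 4: move[4]->U => RRRRUDRU INVALID (collision), skipped

Answer: XXVX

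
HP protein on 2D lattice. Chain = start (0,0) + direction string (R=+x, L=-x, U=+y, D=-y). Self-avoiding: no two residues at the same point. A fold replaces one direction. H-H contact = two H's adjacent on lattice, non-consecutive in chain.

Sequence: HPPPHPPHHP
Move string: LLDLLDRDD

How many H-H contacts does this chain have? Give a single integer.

Answer: 1

Derivation:
Positions: [(0, 0), (-1, 0), (-2, 0), (-2, -1), (-3, -1), (-4, -1), (-4, -2), (-3, -2), (-3, -3), (-3, -4)]
H-H contact: residue 4 @(-3,-1) - residue 7 @(-3, -2)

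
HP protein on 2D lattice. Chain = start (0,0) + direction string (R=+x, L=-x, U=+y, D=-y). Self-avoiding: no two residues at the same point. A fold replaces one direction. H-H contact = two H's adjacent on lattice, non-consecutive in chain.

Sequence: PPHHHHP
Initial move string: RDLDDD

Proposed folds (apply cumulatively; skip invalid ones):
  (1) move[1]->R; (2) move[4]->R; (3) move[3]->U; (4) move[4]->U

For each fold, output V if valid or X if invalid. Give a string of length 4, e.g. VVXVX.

Initial: RDLDDD -> [(0, 0), (1, 0), (1, -1), (0, -1), (0, -2), (0, -3), (0, -4)]
Fold 1: move[1]->R => RRLDDD INVALID (collision), skipped
Fold 2: move[4]->R => RDLDRD VALID
Fold 3: move[3]->U => RDLURD INVALID (collision), skipped
Fold 4: move[4]->U => RDLDUD INVALID (collision), skipped

Answer: XVXX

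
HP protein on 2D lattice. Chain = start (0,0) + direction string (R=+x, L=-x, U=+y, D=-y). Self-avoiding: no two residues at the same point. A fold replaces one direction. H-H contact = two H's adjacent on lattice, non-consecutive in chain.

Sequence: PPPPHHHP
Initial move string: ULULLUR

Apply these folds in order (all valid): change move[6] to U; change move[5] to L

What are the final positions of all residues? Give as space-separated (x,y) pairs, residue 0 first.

Initial moves: ULULLUR
Fold: move[6]->U => ULULLUU (positions: [(0, 0), (0, 1), (-1, 1), (-1, 2), (-2, 2), (-3, 2), (-3, 3), (-3, 4)])
Fold: move[5]->L => ULULLLU (positions: [(0, 0), (0, 1), (-1, 1), (-1, 2), (-2, 2), (-3, 2), (-4, 2), (-4, 3)])

Answer: (0,0) (0,1) (-1,1) (-1,2) (-2,2) (-3,2) (-4,2) (-4,3)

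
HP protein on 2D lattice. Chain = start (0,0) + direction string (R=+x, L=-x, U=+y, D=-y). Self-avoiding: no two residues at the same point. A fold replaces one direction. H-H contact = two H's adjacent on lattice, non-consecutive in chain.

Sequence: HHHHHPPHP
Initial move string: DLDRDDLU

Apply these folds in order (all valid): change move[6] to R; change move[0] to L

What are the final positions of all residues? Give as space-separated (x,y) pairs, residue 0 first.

Answer: (0,0) (-1,0) (-2,0) (-2,-1) (-1,-1) (-1,-2) (-1,-3) (0,-3) (0,-2)

Derivation:
Initial moves: DLDRDDLU
Fold: move[6]->R => DLDRDDRU (positions: [(0, 0), (0, -1), (-1, -1), (-1, -2), (0, -2), (0, -3), (0, -4), (1, -4), (1, -3)])
Fold: move[0]->L => LLDRDDRU (positions: [(0, 0), (-1, 0), (-2, 0), (-2, -1), (-1, -1), (-1, -2), (-1, -3), (0, -3), (0, -2)])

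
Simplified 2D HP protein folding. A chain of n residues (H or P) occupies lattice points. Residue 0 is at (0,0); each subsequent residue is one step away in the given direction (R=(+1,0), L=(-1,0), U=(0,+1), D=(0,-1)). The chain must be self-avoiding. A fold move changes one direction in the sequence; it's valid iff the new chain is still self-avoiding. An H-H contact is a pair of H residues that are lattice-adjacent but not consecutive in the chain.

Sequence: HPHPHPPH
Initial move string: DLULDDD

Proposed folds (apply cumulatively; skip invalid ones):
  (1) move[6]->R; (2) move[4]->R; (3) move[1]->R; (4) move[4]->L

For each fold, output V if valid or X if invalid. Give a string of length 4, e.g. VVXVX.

Initial: DLULDDD -> [(0, 0), (0, -1), (-1, -1), (-1, 0), (-2, 0), (-2, -1), (-2, -2), (-2, -3)]
Fold 1: move[6]->R => DLULDDR VALID
Fold 2: move[4]->R => DLULRDR INVALID (collision), skipped
Fold 3: move[1]->R => DRULDDR INVALID (collision), skipped
Fold 4: move[4]->L => DLULLDR VALID

Answer: VXXV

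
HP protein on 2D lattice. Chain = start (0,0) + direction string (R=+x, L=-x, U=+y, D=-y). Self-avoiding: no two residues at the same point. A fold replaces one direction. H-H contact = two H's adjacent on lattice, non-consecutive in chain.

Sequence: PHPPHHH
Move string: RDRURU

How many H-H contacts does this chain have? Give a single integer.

Answer: 1

Derivation:
Positions: [(0, 0), (1, 0), (1, -1), (2, -1), (2, 0), (3, 0), (3, 1)]
H-H contact: residue 1 @(1,0) - residue 4 @(2, 0)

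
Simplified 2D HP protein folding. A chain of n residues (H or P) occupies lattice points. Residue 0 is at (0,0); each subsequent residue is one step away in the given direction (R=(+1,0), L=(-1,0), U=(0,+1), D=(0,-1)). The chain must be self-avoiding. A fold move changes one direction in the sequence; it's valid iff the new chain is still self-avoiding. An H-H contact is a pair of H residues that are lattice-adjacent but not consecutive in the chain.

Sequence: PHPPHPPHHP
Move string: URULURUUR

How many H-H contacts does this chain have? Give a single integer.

Answer: 1

Derivation:
Positions: [(0, 0), (0, 1), (1, 1), (1, 2), (0, 2), (0, 3), (1, 3), (1, 4), (1, 5), (2, 5)]
H-H contact: residue 1 @(0,1) - residue 4 @(0, 2)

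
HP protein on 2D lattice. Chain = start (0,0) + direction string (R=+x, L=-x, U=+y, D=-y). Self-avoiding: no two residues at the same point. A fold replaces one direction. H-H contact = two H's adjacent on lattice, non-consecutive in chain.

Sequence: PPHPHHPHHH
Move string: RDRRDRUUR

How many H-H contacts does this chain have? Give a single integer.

Answer: 1

Derivation:
Positions: [(0, 0), (1, 0), (1, -1), (2, -1), (3, -1), (3, -2), (4, -2), (4, -1), (4, 0), (5, 0)]
H-H contact: residue 4 @(3,-1) - residue 7 @(4, -1)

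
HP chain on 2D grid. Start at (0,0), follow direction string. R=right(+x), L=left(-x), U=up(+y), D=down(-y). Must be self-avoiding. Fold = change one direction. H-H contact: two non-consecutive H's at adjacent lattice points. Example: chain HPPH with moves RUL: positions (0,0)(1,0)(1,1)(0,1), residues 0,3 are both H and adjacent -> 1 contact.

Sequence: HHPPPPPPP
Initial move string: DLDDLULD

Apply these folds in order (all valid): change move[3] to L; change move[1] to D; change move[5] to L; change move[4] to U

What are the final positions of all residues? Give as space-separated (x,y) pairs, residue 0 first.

Initial moves: DLDDLULD
Fold: move[3]->L => DLDLLULD (positions: [(0, 0), (0, -1), (-1, -1), (-1, -2), (-2, -2), (-3, -2), (-3, -1), (-4, -1), (-4, -2)])
Fold: move[1]->D => DDDLLULD (positions: [(0, 0), (0, -1), (0, -2), (0, -3), (-1, -3), (-2, -3), (-2, -2), (-3, -2), (-3, -3)])
Fold: move[5]->L => DDDLLLLD (positions: [(0, 0), (0, -1), (0, -2), (0, -3), (-1, -3), (-2, -3), (-3, -3), (-4, -3), (-4, -4)])
Fold: move[4]->U => DDDLULLD (positions: [(0, 0), (0, -1), (0, -2), (0, -3), (-1, -3), (-1, -2), (-2, -2), (-3, -2), (-3, -3)])

Answer: (0,0) (0,-1) (0,-2) (0,-3) (-1,-3) (-1,-2) (-2,-2) (-3,-2) (-3,-3)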